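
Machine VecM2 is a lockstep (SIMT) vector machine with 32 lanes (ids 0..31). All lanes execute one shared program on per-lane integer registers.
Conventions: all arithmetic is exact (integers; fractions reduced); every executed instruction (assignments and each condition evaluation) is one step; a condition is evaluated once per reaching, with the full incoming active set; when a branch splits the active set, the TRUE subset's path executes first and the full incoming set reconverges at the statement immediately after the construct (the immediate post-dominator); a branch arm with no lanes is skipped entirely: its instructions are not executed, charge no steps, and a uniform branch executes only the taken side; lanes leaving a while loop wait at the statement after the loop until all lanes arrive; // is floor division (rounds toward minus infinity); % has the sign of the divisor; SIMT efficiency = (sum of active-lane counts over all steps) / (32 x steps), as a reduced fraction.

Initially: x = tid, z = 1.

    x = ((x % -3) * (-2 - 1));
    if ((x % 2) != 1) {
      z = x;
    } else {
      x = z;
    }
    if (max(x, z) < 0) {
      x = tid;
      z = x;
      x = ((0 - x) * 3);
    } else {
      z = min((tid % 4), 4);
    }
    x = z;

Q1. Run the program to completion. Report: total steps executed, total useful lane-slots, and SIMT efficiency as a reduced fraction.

Answer: 7 steps, 192 useful, 6/7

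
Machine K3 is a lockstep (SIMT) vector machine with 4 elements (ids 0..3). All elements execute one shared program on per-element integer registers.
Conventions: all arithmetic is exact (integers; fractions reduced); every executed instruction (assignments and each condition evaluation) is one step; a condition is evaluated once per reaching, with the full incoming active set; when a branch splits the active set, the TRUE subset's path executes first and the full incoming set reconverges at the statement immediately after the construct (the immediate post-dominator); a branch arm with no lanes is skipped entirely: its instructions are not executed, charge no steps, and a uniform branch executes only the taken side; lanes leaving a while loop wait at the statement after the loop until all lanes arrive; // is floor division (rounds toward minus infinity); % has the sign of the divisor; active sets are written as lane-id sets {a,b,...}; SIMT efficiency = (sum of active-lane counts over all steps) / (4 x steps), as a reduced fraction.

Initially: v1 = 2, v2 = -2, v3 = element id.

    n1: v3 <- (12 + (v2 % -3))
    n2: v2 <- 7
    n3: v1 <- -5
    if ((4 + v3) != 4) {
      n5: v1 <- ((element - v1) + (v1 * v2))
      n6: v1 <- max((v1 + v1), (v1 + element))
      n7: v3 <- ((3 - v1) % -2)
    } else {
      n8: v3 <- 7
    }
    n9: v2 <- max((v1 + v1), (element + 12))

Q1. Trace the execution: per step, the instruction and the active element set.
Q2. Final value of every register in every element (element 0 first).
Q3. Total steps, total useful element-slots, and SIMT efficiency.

step 0: v3 <- (12 + (v2 % -3))       {0,1,2,3}
step 1: v2 <- 7                      {0,1,2,3}
step 2: v1 <- -5                     {0,1,2,3}
step 3: eval ((4 + v3) != 4)         {0,1,2,3}
step 4: v1 <- ((element - v1) + (v1 * v2)) {0,1,2,3}
step 5: v1 <- max((v1 + v1), (v1 + element)) {0,1,2,3}
step 6: v3 <- ((3 - v1) % -2)        {0,1,2,3}
step 7: v2 <- max((v1 + v1), (element + 12)) {0,1,2,3}

Answer: 8 steps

v1: -30,-28,-26,-24
v2: 12,13,14,15
v3: -1,-1,-1,-1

steps = 8; useful = 32; efficiency = 32/32 = 1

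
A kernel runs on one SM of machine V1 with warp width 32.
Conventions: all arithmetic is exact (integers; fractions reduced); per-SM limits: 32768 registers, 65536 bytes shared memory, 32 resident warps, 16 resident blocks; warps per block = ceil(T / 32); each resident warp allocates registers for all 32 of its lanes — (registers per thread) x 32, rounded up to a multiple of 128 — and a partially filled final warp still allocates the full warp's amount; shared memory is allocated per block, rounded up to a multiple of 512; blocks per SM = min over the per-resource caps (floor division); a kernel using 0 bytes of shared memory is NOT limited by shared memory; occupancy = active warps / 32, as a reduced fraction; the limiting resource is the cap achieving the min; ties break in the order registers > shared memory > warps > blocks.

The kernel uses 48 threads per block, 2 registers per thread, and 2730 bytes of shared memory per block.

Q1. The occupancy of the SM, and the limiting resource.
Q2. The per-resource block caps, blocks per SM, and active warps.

Answer: occupancy 1, limited by warps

registers: 128 blocks
shared memory: 21 blocks
warps: 16 blocks
blocks: 16 blocks

Answer: 16 blocks, 32 active warps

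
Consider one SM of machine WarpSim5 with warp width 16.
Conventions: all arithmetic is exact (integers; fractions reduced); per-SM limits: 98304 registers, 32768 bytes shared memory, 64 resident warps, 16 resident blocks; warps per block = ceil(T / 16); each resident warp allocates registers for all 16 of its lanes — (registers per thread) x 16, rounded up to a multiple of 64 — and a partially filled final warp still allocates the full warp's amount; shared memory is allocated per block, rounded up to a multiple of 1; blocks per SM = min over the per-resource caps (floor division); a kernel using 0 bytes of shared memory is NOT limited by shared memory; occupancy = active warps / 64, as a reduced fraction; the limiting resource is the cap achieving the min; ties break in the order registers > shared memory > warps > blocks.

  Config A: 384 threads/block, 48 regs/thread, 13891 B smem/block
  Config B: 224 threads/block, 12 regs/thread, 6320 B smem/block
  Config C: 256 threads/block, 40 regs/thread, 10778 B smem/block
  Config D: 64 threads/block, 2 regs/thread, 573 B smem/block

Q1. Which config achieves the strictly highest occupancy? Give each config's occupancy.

occupancies: A 3/4, B 7/8, C 3/4, D 1

Answer: D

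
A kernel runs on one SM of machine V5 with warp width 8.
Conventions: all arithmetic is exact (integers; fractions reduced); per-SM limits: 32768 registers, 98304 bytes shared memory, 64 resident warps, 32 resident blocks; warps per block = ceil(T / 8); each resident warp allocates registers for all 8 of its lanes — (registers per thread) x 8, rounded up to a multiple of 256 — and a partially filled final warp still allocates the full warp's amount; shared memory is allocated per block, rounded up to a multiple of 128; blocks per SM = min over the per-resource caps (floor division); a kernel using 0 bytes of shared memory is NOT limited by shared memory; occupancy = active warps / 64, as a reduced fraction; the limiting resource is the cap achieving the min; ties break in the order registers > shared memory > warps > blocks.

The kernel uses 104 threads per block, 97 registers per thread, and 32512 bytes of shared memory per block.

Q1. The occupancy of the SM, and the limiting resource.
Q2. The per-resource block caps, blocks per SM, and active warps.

Answer: occupancy 13/32, limited by registers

registers: 2 blocks
shared memory: 3 blocks
warps: 4 blocks
blocks: 32 blocks

Answer: 2 blocks, 26 active warps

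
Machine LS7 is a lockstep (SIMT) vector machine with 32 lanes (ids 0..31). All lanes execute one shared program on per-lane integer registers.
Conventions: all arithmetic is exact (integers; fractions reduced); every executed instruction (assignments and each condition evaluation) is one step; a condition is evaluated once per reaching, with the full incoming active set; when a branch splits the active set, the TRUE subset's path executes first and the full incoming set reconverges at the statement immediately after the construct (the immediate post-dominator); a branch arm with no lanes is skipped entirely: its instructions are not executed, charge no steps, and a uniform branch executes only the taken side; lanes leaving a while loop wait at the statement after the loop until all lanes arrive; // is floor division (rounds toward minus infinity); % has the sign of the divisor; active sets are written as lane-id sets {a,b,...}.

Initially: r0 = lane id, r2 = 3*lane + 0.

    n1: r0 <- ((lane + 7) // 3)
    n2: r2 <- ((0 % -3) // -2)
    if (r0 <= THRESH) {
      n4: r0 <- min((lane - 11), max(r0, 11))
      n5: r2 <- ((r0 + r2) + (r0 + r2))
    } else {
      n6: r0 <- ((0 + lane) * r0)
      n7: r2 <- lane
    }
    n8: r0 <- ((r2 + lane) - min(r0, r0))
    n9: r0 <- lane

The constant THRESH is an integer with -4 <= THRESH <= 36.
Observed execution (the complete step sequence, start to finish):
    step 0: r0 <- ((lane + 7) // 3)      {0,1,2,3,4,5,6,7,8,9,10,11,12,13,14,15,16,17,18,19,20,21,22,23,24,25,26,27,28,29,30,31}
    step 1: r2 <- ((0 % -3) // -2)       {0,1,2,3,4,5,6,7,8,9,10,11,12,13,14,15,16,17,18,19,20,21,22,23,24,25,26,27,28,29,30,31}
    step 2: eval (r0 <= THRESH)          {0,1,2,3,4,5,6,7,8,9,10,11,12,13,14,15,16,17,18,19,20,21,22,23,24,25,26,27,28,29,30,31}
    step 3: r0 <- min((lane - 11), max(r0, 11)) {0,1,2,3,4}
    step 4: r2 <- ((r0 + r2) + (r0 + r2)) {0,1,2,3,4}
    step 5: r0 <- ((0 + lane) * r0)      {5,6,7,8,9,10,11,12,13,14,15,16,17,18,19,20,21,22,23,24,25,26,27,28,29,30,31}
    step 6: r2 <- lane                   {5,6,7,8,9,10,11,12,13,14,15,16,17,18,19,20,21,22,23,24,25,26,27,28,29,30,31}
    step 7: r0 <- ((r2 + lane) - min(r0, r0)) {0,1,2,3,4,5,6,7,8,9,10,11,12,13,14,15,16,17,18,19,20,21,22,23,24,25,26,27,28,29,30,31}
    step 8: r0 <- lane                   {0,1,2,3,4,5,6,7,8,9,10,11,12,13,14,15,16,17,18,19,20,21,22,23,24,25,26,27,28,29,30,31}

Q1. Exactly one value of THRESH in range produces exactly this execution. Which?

Answer: THRESH = 3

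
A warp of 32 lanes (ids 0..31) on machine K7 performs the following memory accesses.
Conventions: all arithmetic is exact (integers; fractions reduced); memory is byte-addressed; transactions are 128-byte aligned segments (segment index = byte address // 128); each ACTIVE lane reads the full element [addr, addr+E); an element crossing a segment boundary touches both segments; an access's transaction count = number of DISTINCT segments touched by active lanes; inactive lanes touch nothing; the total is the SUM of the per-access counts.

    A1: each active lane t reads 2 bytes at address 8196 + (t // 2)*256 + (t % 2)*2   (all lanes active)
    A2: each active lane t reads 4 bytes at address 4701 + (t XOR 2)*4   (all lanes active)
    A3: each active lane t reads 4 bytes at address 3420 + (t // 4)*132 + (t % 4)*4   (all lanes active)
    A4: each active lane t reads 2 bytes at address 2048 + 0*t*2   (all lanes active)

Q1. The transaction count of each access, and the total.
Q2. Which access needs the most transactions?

A1: 16 transactions
A2: 2 transactions
A3: 9 transactions
A4: 1 transaction

Answer: 16,2,9,1; total 28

Answer: A1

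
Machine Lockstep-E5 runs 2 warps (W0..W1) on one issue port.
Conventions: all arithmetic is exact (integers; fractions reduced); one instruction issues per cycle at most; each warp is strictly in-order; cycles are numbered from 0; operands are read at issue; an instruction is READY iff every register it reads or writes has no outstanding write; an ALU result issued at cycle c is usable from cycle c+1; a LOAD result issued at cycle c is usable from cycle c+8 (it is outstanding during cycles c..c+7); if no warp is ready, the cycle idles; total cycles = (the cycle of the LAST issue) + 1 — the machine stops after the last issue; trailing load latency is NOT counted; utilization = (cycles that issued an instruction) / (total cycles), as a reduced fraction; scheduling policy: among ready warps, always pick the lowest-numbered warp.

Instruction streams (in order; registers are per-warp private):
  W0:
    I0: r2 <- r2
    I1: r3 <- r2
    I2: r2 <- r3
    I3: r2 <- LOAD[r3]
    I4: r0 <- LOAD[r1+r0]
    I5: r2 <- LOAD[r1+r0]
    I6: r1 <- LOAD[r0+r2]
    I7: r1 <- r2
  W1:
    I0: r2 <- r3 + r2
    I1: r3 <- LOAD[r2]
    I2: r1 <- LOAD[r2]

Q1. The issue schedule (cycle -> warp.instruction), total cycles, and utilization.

cycle 0: W0.I0
cycle 1: W0.I1
cycle 2: W0.I2
cycle 3: W0.I3
cycle 4: W0.I4
cycle 5: W1.I0
cycle 6: W1.I1
cycle 7: W1.I2
cycle 8: idle
cycle 9: idle
cycle 10: idle
cycle 11: idle
cycle 12: W0.I5
cycle 13: idle
cycle 14: idle
cycle 15: idle
cycle 16: idle
cycle 17: idle
cycle 18: idle
cycle 19: idle
cycle 20: W0.I6
cycle 21: idle
cycle 22: idle
cycle 23: idle
cycle 24: idle
cycle 25: idle
cycle 26: idle
cycle 27: idle
cycle 28: W0.I7

Answer: 29 cycles, utilization 11/29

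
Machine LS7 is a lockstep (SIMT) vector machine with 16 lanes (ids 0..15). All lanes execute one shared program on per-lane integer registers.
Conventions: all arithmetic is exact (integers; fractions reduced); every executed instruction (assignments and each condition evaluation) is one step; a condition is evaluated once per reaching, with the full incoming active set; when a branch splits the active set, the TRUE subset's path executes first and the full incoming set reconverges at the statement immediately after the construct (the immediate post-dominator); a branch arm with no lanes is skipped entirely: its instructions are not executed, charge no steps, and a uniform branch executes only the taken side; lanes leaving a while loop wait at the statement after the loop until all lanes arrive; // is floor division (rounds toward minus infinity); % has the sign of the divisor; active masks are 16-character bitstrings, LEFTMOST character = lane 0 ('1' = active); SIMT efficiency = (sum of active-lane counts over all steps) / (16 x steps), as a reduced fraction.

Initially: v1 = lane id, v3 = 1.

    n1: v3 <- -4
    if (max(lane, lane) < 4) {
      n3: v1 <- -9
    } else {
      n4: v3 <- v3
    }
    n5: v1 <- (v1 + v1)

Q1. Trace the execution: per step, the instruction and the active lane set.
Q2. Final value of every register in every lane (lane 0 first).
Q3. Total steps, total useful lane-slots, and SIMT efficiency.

step 0: v3 <- -4                     1111111111111111
step 1: eval (max(lane, lane) < 4)   1111111111111111
step 2: v1 <- -9                     1111000000000000
step 3: v3 <- v3                     0000111111111111
step 4: v1 <- (v1 + v1)              1111111111111111

Answer: 5 steps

v1: -18,-18,-18,-18,8,10,12,14,16,18,20,22,24,26,28,30
v3: -4,-4,-4,-4,-4,-4,-4,-4,-4,-4,-4,-4,-4,-4,-4,-4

steps = 5; useful = 64; efficiency = 64/80 = 4/5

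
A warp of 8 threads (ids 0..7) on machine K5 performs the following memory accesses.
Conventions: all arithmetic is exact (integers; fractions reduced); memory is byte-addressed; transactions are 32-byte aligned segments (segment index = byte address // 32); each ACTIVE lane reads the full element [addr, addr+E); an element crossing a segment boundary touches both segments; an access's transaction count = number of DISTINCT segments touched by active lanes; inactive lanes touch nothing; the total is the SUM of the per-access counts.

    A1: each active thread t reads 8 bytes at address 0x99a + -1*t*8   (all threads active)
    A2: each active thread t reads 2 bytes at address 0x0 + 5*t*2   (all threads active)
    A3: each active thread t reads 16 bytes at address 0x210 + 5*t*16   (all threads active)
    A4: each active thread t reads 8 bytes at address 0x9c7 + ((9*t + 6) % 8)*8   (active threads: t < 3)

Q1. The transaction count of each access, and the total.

A1: 3 transactions
A2: 3 transactions
A3: 8 transactions
A4: 3 transactions

Answer: 3,3,8,3; total 17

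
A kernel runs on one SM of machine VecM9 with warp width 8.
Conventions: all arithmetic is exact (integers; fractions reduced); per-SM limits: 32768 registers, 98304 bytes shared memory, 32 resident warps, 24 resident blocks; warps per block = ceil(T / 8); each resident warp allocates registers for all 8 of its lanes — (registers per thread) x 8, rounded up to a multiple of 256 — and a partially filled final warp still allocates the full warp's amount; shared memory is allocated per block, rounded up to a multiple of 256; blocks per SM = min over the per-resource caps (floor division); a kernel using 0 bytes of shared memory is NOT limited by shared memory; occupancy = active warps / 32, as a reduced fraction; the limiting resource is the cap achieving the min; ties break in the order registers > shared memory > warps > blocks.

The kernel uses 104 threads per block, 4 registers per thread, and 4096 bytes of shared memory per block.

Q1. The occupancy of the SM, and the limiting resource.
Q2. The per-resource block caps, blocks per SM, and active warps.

Answer: occupancy 13/16, limited by warps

registers: 9 blocks
shared memory: 24 blocks
warps: 2 blocks
blocks: 24 blocks

Answer: 2 blocks, 26 active warps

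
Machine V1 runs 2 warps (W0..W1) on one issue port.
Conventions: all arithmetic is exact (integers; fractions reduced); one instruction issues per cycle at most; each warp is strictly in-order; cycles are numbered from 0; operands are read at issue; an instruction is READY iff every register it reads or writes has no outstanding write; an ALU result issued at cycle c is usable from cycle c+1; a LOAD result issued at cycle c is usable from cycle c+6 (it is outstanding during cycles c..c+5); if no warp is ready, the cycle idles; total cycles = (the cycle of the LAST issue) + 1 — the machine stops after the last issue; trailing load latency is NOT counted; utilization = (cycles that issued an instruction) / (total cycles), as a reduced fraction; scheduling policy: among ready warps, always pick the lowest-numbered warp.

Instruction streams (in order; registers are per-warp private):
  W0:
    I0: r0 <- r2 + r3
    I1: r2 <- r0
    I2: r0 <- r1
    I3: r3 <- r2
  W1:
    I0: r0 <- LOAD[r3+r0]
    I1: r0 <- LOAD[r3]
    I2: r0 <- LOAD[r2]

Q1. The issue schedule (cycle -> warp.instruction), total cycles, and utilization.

cycle 0: W0.I0
cycle 1: W0.I1
cycle 2: W0.I2
cycle 3: W0.I3
cycle 4: W1.I0
cycle 5: idle
cycle 6: idle
cycle 7: idle
cycle 8: idle
cycle 9: idle
cycle 10: W1.I1
cycle 11: idle
cycle 12: idle
cycle 13: idle
cycle 14: idle
cycle 15: idle
cycle 16: W1.I2

Answer: 17 cycles, utilization 7/17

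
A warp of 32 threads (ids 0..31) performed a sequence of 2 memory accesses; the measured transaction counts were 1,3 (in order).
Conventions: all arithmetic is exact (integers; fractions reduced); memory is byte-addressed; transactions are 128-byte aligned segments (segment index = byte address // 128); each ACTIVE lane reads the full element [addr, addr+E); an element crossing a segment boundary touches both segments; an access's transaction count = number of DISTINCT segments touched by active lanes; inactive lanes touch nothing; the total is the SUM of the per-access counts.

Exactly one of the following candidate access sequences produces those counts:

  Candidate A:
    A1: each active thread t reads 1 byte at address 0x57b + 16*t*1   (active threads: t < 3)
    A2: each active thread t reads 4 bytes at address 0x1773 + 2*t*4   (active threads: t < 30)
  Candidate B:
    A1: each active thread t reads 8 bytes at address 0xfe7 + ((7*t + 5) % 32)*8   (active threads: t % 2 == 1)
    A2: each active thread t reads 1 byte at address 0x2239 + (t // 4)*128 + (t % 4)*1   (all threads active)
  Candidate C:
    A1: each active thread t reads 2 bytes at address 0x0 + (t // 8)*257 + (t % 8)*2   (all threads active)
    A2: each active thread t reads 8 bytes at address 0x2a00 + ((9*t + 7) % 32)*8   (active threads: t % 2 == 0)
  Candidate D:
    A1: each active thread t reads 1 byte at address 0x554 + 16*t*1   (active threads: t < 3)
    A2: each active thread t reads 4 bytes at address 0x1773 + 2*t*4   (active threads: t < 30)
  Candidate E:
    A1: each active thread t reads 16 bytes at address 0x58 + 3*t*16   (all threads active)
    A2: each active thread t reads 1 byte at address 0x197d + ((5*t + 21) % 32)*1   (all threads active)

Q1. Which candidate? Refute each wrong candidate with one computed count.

A: A1 gives 2 transactions, not 1
B: A1 gives 3 transactions, not 1
C: A1 gives 4 transactions, not 1
E: A1 gives 13 transactions, not 1
D: all counts match (1,3)

Answer: D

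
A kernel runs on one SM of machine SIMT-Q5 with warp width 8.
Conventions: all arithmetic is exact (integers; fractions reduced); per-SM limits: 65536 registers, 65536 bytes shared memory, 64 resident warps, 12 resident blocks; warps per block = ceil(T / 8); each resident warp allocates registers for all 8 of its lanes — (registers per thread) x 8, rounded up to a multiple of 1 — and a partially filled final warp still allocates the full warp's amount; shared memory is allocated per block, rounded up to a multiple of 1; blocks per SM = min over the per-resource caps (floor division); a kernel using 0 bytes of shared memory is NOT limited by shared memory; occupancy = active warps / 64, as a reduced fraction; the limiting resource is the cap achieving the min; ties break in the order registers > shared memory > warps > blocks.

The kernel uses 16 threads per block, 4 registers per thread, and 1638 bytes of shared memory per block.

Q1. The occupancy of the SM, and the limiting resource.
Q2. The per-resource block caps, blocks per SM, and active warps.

Answer: occupancy 3/8, limited by blocks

registers: 1024 blocks
shared memory: 40 blocks
warps: 32 blocks
blocks: 12 blocks

Answer: 12 blocks, 24 active warps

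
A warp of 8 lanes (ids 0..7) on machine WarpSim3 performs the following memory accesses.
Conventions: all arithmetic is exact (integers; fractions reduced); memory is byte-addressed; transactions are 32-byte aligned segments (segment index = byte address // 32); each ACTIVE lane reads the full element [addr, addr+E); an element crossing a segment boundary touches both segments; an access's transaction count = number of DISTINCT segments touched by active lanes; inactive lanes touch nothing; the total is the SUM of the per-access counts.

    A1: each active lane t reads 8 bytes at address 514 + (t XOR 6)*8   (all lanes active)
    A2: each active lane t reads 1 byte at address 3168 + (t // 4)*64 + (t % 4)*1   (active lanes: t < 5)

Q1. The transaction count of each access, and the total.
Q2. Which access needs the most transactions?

A1: 3 transactions
A2: 2 transactions

Answer: 3,2; total 5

Answer: A1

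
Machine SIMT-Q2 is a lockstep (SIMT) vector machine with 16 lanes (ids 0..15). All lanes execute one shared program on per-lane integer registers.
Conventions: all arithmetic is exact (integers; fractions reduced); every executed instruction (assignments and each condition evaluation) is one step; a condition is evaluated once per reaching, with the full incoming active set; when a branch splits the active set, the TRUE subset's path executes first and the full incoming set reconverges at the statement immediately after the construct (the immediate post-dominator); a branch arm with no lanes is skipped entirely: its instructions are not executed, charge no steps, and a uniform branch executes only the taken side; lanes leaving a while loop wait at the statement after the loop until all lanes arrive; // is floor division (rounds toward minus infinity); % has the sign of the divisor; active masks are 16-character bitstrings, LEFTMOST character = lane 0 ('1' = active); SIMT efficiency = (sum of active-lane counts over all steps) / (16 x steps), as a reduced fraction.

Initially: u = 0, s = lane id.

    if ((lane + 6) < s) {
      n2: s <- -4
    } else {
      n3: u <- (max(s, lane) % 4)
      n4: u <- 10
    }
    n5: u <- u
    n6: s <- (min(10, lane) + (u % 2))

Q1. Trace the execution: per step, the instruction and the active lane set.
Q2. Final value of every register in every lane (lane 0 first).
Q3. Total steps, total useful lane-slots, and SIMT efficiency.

step 0: eval ((lane + 6) < s)        1111111111111111
step 1: u <- (max(s, lane) % 4)      1111111111111111
step 2: u <- 10                      1111111111111111
step 3: u <- u                       1111111111111111
step 4: s <- (min(10, lane) + (u % 2)) 1111111111111111

Answer: 5 steps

u: 10,10,10,10,10,10,10,10,10,10,10,10,10,10,10,10
s: 0,1,2,3,4,5,6,7,8,9,10,10,10,10,10,10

steps = 5; useful = 80; efficiency = 80/80 = 1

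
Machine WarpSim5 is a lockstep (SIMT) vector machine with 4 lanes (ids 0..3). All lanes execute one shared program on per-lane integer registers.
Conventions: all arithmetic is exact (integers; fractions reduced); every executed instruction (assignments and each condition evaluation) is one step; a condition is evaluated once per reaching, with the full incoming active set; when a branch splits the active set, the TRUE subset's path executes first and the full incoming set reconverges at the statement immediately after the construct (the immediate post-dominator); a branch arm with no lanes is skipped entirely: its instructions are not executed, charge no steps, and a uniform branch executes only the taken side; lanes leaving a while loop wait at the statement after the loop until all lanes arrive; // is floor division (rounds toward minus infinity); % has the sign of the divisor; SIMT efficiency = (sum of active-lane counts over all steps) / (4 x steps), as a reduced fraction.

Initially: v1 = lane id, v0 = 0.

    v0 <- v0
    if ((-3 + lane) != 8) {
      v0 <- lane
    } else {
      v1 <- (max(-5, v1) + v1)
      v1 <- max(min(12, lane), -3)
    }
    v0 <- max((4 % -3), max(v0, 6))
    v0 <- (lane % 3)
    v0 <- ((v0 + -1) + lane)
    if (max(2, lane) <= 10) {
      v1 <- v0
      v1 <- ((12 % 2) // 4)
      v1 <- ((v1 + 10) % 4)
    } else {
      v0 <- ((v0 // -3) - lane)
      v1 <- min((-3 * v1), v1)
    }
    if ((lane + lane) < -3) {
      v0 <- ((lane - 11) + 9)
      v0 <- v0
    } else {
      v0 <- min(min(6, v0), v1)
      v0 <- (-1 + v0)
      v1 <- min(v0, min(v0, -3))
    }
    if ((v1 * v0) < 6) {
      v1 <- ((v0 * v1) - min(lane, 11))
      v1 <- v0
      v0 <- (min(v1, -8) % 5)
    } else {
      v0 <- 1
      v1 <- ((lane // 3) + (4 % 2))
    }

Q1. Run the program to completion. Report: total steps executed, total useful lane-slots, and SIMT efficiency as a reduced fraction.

Answer: 20 steps, 71 useful, 71/80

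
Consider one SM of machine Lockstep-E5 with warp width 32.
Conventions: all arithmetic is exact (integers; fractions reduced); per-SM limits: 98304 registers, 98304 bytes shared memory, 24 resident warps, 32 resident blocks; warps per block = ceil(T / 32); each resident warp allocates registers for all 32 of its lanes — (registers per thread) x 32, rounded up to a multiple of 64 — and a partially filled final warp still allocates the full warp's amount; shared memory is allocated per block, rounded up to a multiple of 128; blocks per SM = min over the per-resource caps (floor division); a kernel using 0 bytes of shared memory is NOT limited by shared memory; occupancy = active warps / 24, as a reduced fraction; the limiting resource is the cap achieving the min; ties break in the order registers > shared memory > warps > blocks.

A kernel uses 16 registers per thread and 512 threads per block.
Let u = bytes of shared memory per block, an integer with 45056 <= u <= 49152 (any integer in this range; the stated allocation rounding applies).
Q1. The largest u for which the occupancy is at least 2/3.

Answer: u = 49152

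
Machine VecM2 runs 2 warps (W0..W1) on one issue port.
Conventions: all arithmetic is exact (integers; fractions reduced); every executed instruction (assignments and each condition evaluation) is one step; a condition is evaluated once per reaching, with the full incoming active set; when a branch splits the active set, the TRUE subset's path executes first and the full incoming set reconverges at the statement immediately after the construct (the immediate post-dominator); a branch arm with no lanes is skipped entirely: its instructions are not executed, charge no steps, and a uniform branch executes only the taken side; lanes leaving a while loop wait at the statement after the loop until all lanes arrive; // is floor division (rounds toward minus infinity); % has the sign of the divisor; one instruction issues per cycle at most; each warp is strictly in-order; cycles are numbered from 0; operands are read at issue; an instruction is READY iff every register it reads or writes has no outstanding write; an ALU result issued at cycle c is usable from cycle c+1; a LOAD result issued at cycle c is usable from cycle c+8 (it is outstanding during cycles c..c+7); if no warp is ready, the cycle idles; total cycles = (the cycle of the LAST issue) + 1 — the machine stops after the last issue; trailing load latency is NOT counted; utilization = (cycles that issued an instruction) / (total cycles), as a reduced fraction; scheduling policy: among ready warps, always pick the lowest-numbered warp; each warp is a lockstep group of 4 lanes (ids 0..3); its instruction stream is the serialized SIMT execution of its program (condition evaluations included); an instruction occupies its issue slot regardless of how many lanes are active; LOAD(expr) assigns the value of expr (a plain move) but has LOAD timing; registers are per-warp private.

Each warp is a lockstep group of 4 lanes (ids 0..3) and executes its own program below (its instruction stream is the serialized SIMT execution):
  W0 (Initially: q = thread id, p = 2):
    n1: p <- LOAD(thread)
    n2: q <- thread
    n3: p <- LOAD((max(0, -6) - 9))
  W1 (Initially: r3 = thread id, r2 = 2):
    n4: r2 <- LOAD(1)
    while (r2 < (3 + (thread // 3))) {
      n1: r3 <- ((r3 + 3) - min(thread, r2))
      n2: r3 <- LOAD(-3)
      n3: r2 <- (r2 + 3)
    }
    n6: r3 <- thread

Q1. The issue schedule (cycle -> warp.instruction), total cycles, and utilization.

cycle 0: W0.I0
cycle 1: W0.I1
cycle 2: W1.I0
cycle 3: idle
cycle 4: idle
cycle 5: idle
cycle 6: idle
cycle 7: idle
cycle 8: W0.I2
cycle 9: idle
cycle 10: W1.I1
cycle 11: W1.I2
cycle 12: W1.I3
cycle 13: W1.I4
cycle 14: W1.I5
cycle 15: idle
cycle 16: idle
cycle 17: idle
cycle 18: idle
cycle 19: idle
cycle 20: W1.I6

Answer: 21 cycles, utilization 10/21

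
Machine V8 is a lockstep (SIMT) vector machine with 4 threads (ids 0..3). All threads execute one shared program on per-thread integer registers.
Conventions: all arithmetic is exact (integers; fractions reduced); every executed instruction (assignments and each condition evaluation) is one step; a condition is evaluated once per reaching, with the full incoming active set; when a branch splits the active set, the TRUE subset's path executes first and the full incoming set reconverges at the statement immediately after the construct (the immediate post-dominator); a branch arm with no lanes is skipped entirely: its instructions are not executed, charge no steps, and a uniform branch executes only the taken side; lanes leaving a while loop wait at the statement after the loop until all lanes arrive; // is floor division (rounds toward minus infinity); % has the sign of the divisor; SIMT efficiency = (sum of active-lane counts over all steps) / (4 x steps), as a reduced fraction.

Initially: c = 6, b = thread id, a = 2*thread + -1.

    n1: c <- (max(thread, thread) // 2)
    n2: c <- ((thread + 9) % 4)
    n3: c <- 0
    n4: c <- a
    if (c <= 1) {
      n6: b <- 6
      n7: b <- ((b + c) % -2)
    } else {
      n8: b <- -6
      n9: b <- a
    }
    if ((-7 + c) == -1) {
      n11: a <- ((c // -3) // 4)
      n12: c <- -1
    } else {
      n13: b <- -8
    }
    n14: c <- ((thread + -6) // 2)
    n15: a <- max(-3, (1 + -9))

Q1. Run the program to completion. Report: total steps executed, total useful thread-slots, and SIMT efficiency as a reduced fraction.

Answer: 13 steps, 44 useful, 11/13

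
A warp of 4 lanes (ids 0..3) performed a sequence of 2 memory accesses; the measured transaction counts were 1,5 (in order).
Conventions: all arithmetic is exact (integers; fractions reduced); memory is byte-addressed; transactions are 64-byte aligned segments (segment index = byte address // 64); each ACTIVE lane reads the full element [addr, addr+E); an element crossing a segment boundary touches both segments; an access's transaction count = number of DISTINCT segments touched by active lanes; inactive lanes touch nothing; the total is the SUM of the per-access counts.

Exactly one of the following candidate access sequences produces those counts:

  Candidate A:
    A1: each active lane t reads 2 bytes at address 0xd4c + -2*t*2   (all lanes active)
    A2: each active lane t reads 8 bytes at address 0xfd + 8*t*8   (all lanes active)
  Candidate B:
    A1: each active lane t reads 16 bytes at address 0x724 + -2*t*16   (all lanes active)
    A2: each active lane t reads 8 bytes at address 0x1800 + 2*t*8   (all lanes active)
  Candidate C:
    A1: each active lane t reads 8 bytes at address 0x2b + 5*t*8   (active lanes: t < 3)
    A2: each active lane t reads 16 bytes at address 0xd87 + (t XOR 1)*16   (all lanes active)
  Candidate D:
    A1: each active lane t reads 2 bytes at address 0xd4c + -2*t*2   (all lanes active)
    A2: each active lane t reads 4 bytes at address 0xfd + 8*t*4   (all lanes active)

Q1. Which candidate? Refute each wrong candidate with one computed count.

B: A1 gives 2 transactions, not 1
C: A1 gives 3 transactions, not 1
D: A2 gives 3 transactions, not 5
A: all counts match (1,5)

Answer: A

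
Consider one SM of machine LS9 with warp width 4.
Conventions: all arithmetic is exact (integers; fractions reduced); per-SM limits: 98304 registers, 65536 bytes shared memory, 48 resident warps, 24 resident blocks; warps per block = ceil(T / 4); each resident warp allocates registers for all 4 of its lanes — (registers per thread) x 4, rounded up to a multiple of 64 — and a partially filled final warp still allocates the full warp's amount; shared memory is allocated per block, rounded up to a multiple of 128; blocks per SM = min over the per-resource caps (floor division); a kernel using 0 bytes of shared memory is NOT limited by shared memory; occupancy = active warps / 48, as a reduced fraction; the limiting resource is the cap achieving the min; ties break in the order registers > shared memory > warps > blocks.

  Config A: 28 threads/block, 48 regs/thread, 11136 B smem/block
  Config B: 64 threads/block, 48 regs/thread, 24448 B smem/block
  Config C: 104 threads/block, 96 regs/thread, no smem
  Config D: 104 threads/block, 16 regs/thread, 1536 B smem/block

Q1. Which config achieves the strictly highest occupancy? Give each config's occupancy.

occupancies: A 35/48, B 2/3, C 13/24, D 13/24

Answer: A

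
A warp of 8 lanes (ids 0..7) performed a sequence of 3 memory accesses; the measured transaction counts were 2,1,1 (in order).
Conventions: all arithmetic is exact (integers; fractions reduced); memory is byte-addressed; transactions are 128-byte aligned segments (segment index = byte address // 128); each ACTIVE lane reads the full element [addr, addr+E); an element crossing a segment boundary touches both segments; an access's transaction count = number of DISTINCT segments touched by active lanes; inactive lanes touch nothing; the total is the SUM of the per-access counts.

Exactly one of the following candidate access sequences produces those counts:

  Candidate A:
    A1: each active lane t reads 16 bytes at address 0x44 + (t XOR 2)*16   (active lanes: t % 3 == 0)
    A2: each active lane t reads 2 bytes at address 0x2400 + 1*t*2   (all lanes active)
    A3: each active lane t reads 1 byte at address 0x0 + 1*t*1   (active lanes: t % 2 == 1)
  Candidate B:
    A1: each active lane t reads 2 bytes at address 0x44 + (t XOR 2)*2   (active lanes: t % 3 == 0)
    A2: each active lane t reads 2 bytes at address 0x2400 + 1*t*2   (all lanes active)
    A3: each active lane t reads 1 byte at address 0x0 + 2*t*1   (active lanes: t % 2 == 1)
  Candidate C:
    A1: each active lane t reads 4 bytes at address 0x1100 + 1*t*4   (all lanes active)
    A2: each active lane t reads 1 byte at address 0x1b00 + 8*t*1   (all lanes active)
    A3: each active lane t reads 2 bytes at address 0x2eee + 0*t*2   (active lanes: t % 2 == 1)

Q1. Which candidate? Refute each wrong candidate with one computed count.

B: A1 gives 1 transaction, not 2
C: A1 gives 1 transaction, not 2
A: all counts match (2,1,1)

Answer: A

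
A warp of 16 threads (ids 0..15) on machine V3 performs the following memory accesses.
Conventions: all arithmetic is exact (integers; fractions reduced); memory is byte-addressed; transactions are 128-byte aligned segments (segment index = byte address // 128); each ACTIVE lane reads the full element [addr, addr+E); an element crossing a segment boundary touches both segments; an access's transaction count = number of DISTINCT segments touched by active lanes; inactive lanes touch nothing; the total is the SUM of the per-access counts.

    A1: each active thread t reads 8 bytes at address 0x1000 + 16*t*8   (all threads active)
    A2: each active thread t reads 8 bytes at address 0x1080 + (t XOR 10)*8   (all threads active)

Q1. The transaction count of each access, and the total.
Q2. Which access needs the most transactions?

A1: 16 transactions
A2: 1 transaction

Answer: 16,1; total 17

Answer: A1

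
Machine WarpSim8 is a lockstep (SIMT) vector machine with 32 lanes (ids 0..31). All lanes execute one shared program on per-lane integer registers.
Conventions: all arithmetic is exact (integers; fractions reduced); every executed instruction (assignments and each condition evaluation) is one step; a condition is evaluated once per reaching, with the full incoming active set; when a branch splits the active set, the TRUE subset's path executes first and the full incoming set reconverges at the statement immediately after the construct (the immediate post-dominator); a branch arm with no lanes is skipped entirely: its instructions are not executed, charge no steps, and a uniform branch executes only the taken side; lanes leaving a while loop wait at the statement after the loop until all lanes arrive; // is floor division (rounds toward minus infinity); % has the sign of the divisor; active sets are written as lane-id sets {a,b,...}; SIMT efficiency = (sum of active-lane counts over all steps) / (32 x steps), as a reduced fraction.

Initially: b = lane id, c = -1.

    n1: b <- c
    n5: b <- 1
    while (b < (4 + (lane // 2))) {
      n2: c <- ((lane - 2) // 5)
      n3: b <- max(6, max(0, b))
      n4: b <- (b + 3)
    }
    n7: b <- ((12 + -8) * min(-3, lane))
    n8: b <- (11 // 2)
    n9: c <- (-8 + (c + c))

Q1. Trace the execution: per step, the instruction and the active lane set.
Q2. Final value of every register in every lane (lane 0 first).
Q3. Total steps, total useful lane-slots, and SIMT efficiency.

step 0: b <- c                       {0,1,2,3,4,5,6,7,8,9,10,11,12,13,14,15,16,17,18,19,20,21,22,23,24,25,26,27,28,29,30,31}
step 1: b <- 1                       {0,1,2,3,4,5,6,7,8,9,10,11,12,13,14,15,16,17,18,19,20,21,22,23,24,25,26,27,28,29,30,31}
step 2: eval (b < (4 + (lane // 2))) {0,1,2,3,4,5,6,7,8,9,10,11,12,13,14,15,16,17,18,19,20,21,22,23,24,25,26,27,28,29,30,31}
step 3: c <- ((lane - 2) // 5)       {0,1,2,3,4,5,6,7,8,9,10,11,12,13,14,15,16,17,18,19,20,21,22,23,24,25,26,27,28,29,30,31}
step 4: b <- max(6, max(0, b))       {0,1,2,3,4,5,6,7,8,9,10,11,12,13,14,15,16,17,18,19,20,21,22,23,24,25,26,27,28,29,30,31}
step 5: b <- (b + 3)                 {0,1,2,3,4,5,6,7,8,9,10,11,12,13,14,15,16,17,18,19,20,21,22,23,24,25,26,27,28,29,30,31}
step 6: eval (b < (4 + (lane // 2))) {0,1,2,3,4,5,6,7,8,9,10,11,12,13,14,15,16,17,18,19,20,21,22,23,24,25,26,27,28,29,30,31}
step 7: c <- ((lane - 2) // 5)       {12,13,14,15,16,17,18,19,20,21,22,23,24,25,26,27,28,29,30,31}
step 8: b <- max(6, max(0, b))       {12,13,14,15,16,17,18,19,20,21,22,23,24,25,26,27,28,29,30,31}
step 9: b <- (b + 3)                 {12,13,14,15,16,17,18,19,20,21,22,23,24,25,26,27,28,29,30,31}
step 10: eval (b < (4 + (lane // 2))) {12,13,14,15,16,17,18,19,20,21,22,23,24,25,26,27,28,29,30,31}
step 11: c <- ((lane - 2) // 5)       {18,19,20,21,22,23,24,25,26,27,28,29,30,31}
step 12: b <- max(6, max(0, b))       {18,19,20,21,22,23,24,25,26,27,28,29,30,31}
step 13: b <- (b + 3)                 {18,19,20,21,22,23,24,25,26,27,28,29,30,31}
step 14: eval (b < (4 + (lane // 2))) {18,19,20,21,22,23,24,25,26,27,28,29,30,31}
step 15: c <- ((lane - 2) // 5)       {24,25,26,27,28,29,30,31}
step 16: b <- max(6, max(0, b))       {24,25,26,27,28,29,30,31}
step 17: b <- (b + 3)                 {24,25,26,27,28,29,30,31}
step 18: eval (b < (4 + (lane // 2))) {24,25,26,27,28,29,30,31}
step 19: c <- ((lane - 2) // 5)       {30,31}
step 20: b <- max(6, max(0, b))       {30,31}
step 21: b <- (b + 3)                 {30,31}
step 22: eval (b < (4 + (lane // 2))) {30,31}
step 23: b <- ((12 + -8) * min(-3, lane)) {0,1,2,3,4,5,6,7,8,9,10,11,12,13,14,15,16,17,18,19,20,21,22,23,24,25,26,27,28,29,30,31}
step 24: b <- (11 // 2)               {0,1,2,3,4,5,6,7,8,9,10,11,12,13,14,15,16,17,18,19,20,21,22,23,24,25,26,27,28,29,30,31}
step 25: c <- (-8 + (c + c))          {0,1,2,3,4,5,6,7,8,9,10,11,12,13,14,15,16,17,18,19,20,21,22,23,24,25,26,27,28,29,30,31}

Answer: 26 steps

b: 5,5,5,5,5,5,5,5,5,5,5,5,5,5,5,5,5,5,5,5,5,5,5,5,5,5,5,5,5,5,5,5
c: -10,-10,-8,-8,-8,-8,-8,-6,-6,-6,-6,-6,-4,-4,-4,-4,-4,-2,-2,-2,-2,-2,0,0,0,0,0,2,2,2,2,2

steps = 26; useful = 496; efficiency = 496/832 = 31/52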